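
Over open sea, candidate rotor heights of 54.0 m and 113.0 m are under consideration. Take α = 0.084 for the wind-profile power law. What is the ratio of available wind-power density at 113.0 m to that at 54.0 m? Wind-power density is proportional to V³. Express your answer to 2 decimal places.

Speed ratio: V_B/V_A = (z_B/z_A)^α = (113.0/54.0)^0.084 = (2.0926)^0.084 = 1.06399
Power-density ratio: P_B/P_A = (V_B/V_A)³ = (1.06399)³ = 1.20452

1.20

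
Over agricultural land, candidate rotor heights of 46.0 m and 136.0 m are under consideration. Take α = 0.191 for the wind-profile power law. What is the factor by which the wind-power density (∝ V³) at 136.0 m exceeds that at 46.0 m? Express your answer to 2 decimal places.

Speed ratio: V_B/V_A = (z_B/z_A)^α = (136.0/46.0)^0.191 = (2.9565)^0.191 = 1.23004
Power-density ratio: P_B/P_A = (V_B/V_A)³ = (1.23004)³ = 1.86105

1.86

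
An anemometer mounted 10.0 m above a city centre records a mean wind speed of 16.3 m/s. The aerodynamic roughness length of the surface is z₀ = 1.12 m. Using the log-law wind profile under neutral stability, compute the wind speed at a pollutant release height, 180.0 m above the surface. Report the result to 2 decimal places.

37.82 m/s

Log law: V(z) ∝ ln(z/z₀), so V₂/V₁ = ln(z₂/z₀) / ln(z₁/z₀).
ln(180.0/1.12) = 5.0796, ln(10.0/1.12) = 2.1893
V₂ = 16.3 × 5.0796/2.1893 = 16.3 × 2.3203 = 37.8201 m/s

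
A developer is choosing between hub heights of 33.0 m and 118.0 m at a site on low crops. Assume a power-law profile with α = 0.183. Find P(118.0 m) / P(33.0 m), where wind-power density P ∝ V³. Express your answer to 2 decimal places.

2.01

Speed ratio: V_B/V_A = (z_B/z_A)^α = (118.0/33.0)^0.183 = (3.5758)^0.183 = 1.26260
Power-density ratio: P_B/P_A = (V_B/V_A)³ = (1.26260)³ = 2.01279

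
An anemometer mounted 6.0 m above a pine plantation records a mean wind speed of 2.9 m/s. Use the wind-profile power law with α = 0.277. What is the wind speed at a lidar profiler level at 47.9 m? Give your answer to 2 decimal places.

5.16 m/s

Power-law profile: V₂ = V₁ · (z₂/z₁)^α
V₂ = 2.9 × (47.9/6.0)^0.277 = 2.9 × (7.9833)^0.277
    = 2.9 × 1.7779 = 5.1559 m/s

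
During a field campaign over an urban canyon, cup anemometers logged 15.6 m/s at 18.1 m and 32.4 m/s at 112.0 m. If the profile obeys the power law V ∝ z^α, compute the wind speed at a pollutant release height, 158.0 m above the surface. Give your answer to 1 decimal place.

37.2 m/s

First find α: α = ln(V₂/V₁)/ln(z₂/z₁) = ln(32.4/15.6)/ln(112.0/18.1) = 0.73089/1.82259 = 0.4010
Extrapolate from 112.0 m to 158.0 m: V₃ = 32.4 × (158.0/112.0)^0.4010 = 32.4 × 1.1480 = 37.1940 m/s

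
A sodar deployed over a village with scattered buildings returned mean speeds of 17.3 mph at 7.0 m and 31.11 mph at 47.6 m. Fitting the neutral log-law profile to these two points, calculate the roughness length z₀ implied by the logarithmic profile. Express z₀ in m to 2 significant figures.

Log law: V(z) ∝ ln(z/z₀). With r = V₁/V₂ = 17.3/31.11 = 0.55609,
r · ln(z₂/z₀) = ln(z₁/z₀) ⇒ ln z₀ = (ln z₁ − r·ln z₂)/(1 − r)
ln z₀ = (1.94591 − 0.55609×3.86283) / 0.44391 = -0.4554
z₀ = exp(-0.4554) = 0.6342 m

z₀ ≈ 0.63 m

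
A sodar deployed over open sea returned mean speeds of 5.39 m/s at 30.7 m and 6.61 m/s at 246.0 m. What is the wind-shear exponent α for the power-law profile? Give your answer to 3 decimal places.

α ≈ 0.098

Power law: V₂/V₁ = (z₂/z₁)^α ⇒ α = ln(V₂/V₁) / ln(z₂/z₁)
α = ln(6.61/5.39) / ln(246.0/30.7) = ln(1.2263) / ln(8.0130)
  = 0.20404 / 2.08107 = 0.09804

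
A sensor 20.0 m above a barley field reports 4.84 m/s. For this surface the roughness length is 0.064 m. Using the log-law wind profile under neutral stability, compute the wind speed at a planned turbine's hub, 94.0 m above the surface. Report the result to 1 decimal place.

Log law: V(z) ∝ ln(z/z₀), so V₂/V₁ = ln(z₂/z₀) / ln(z₁/z₀).
ln(94.0/0.064) = 7.2922, ln(20.0/0.064) = 5.7446
V₂ = 4.84 × 7.2922/5.7446 = 4.84 × 1.2694 = 6.1439 m/s

6.1 m/s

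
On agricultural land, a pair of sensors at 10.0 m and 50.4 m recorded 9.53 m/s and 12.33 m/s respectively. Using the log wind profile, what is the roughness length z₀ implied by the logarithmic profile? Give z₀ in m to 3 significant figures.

z₀ ≈ 0.0407 m

Log law: V(z) ∝ ln(z/z₀). With r = V₁/V₂ = 9.53/12.33 = 0.77291,
r · ln(z₂/z₀) = ln(z₁/z₀) ⇒ ln z₀ = (ln z₁ − r·ln z₂)/(1 − r)
ln z₀ = (2.30259 − 0.77291×3.91999) / 0.22709 = -3.2024
z₀ = exp(-3.2024) = 0.04067 m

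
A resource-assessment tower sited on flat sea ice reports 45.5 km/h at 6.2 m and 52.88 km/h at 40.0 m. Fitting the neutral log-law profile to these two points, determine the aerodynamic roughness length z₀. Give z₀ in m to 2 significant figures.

Log law: V(z) ∝ ln(z/z₀). With r = V₁/V₂ = 45.5/52.88 = 0.86044,
r · ln(z₂/z₀) = ln(z₁/z₀) ⇒ ln z₀ = (ln z₁ − r·ln z₂)/(1 − r)
ln z₀ = (1.82455 − 0.86044×3.68888) / 0.13956 = -9.6696
z₀ = exp(-9.6696) = 0.00006317 m

z₀ ≈ 0.000063 m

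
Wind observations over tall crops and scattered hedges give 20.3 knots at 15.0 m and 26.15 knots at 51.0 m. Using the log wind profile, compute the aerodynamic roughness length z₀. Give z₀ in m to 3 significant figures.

Log law: V(z) ∝ ln(z/z₀). With r = V₁/V₂ = 20.3/26.15 = 0.77629,
r · ln(z₂/z₀) = ln(z₁/z₀) ⇒ ln z₀ = (ln z₁ − r·ln z₂)/(1 − r)
ln z₀ = (2.70805 − 0.77629×3.93183) / 0.22371 = -1.5386
z₀ = exp(-1.5386) = 0.2147 m

z₀ ≈ 0.215 m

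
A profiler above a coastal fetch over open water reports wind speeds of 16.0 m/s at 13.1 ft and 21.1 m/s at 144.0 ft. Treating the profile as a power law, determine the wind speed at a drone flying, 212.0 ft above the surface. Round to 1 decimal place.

First find α: α = ln(V₂/V₁)/ln(z₂/z₁) = ln(21.1/16.0)/ln(144.0/13.1) = 0.27668/2.39720 = 0.1154
Extrapolate from 144.0 ft to 212.0 ft: V₃ = 21.1 × (212.0/144.0)^0.1154 = 21.1 × 1.0457 = 22.0633 m/s

22.1 m/s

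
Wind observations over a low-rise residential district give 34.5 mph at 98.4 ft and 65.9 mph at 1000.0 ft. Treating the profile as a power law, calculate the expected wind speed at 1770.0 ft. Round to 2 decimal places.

77.29 mph

First find α: α = ln(V₂/V₁)/ln(z₂/z₁) = ln(65.9/34.5)/ln(1000.0/98.4) = 0.64718/2.31871 = 0.2791
Extrapolate from 1000.0 ft to 1770.0 ft: V₃ = 65.9 × (1770.0/1000.0)^0.2791 = 65.9 × 1.1728 = 77.2854 mph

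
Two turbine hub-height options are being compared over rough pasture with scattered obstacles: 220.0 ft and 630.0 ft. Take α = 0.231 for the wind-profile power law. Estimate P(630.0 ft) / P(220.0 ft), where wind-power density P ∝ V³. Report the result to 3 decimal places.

2.073

Speed ratio: V_B/V_A = (z_B/z_A)^α = (630.0/220.0)^0.231 = (2.8636)^0.231 = 1.27511
Power-density ratio: P_B/P_A = (V_B/V_A)³ = (1.27511)³ = 2.07321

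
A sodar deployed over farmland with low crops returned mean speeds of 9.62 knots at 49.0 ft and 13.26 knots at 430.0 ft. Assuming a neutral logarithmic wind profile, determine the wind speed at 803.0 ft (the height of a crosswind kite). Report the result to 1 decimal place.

Log law: V ∝ ln(z/z₀). From the pair, with r = V₁/V₂ = 0.72549,
ln z₀ = (ln z₁ − r·ln z₂)/(1 − r) = (3.8918 − 0.72549×6.0638)/0.27451 = -1.8484 → z₀ = 0.1575 ft
V₃ = V₁ · ln(z₃/z₀)/ln(z₁/z₀) = 9.62 × 8.5367/5.7402 = 14.3067 knots

14.3 knots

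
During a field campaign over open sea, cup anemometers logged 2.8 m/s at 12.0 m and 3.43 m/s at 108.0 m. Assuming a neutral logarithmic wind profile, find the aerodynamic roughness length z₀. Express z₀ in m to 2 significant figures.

z₀ ≈ 0.00069 m

Log law: V(z) ∝ ln(z/z₀). With r = V₁/V₂ = 2.8/3.43 = 0.81633,
r · ln(z₂/z₀) = ln(z₁/z₀) ⇒ ln z₀ = (ln z₁ − r·ln z₂)/(1 − r)
ln z₀ = (2.48491 − 0.81633×4.68213) / 0.18367 = -7.2805
z₀ = exp(-7.2805) = 0.0006888 m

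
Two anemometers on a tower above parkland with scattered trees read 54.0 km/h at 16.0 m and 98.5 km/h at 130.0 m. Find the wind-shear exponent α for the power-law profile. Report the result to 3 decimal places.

Power law: V₂/V₁ = (z₂/z₁)^α ⇒ α = ln(V₂/V₁) / ln(z₂/z₁)
α = ln(98.5/54.0) / ln(130.0/16.0) = ln(1.8241) / ln(8.1250)
  = 0.60107 / 2.09495 = 0.28692

α ≈ 0.287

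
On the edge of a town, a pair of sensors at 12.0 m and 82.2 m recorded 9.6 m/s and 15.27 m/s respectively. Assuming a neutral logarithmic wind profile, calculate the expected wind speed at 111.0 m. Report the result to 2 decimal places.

16.16 m/s

Log law: V ∝ ln(z/z₀). From the pair, with r = V₁/V₂ = 0.62868,
ln z₀ = (ln z₁ − r·ln z₂)/(1 − r) = (2.4849 − 0.62868×4.4092)/0.37132 = -0.7731 → z₀ = 0.4616 m
V₃ = V₁ · ln(z₃/z₀)/ln(z₁/z₀) = 9.6 × 5.4826/3.2580 = 16.1551 m/s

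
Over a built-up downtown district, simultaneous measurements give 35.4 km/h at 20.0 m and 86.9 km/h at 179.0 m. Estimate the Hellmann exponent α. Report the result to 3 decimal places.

Power law: V₂/V₁ = (z₂/z₁)^α ⇒ α = ln(V₂/V₁) / ln(z₂/z₁)
α = ln(86.9/35.4) / ln(179.0/20.0) = ln(2.4548) / ln(8.9500)
  = 0.89805 / 2.19165 = 0.40976

α ≈ 0.410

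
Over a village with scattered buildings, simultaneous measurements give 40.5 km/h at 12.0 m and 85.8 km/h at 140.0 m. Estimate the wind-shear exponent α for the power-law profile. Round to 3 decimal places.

Power law: V₂/V₁ = (z₂/z₁)^α ⇒ α = ln(V₂/V₁) / ln(z₂/z₁)
α = ln(85.8/40.5) / ln(140.0/12.0) = ln(2.1185) / ln(11.6667)
  = 0.75072 / 2.45674 = 0.30557

α ≈ 0.306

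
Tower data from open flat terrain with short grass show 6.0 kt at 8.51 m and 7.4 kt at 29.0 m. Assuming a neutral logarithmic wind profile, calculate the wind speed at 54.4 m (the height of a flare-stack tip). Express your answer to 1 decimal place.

Log law: V ∝ ln(z/z₀). From the pair, with r = V₁/V₂ = 0.81081,
ln z₀ = (ln z₁ − r·ln z₂)/(1 − r) = (2.1412 − 0.81081×3.3673)/0.18919 = -3.1133 → z₀ = 0.04446 m
V₃ = V₁ · ln(z₃/z₀)/ln(z₁/z₀) = 6.0 × 7.1096/5.2545 = 8.1183 kt

8.1 kt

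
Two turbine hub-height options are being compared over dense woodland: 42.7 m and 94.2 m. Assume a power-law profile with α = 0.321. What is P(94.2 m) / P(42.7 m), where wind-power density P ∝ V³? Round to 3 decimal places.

Speed ratio: V_B/V_A = (z_B/z_A)^α = (94.2/42.7)^0.321 = (2.2061)^0.321 = 1.28915
Power-density ratio: P_B/P_A = (V_B/V_A)³ = (1.28915)³ = 2.14244

2.142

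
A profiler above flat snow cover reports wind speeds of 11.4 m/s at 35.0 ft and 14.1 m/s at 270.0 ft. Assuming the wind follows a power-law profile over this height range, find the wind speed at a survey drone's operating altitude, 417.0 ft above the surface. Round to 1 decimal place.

First find α: α = ln(V₂/V₁)/ln(z₂/z₁) = ln(14.1/11.4)/ln(270.0/35.0) = 0.21256/2.04307 = 0.1040
Extrapolate from 270.0 ft to 417.0 ft: V₃ = 14.1 × (417.0/270.0)^0.1040 = 14.1 × 1.0463 = 14.7523 m/s

14.8 m/s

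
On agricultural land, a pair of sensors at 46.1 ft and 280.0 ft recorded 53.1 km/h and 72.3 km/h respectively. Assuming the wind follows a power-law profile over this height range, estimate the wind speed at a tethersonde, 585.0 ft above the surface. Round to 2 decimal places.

82.01 km/h

First find α: α = ln(V₂/V₁)/ln(z₂/z₁) = ln(72.3/53.1)/ln(280.0/46.1) = 0.30865/1.80398 = 0.1711
Extrapolate from 280.0 ft to 585.0 ft: V₃ = 72.3 × (585.0/280.0)^0.1711 = 72.3 × 1.1344 = 82.0139 km/h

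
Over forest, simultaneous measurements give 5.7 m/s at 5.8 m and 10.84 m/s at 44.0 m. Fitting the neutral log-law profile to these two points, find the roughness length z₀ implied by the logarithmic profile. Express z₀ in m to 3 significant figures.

Log law: V(z) ∝ ln(z/z₀). With r = V₁/V₂ = 5.7/10.84 = 0.52583,
r · ln(z₂/z₀) = ln(z₁/z₀) ⇒ ln z₀ = (ln z₁ − r·ln z₂)/(1 − r)
ln z₀ = (1.75786 − 0.52583×3.78419) / 0.47417 = -0.4892
z₀ = exp(-0.4892) = 0.6131 m

z₀ ≈ 0.613 m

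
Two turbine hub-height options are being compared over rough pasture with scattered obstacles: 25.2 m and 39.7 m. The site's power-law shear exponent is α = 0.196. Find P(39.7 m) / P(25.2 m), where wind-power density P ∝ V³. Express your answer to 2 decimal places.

1.31

Speed ratio: V_B/V_A = (z_B/z_A)^α = (39.7/25.2)^0.196 = (1.5754)^0.196 = 1.09317
Power-density ratio: P_B/P_A = (V_B/V_A)³ = (1.09317)³ = 1.30637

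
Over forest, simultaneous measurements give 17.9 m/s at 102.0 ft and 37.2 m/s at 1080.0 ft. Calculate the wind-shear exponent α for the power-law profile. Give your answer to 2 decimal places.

Power law: V₂/V₁ = (z₂/z₁)^α ⇒ α = ln(V₂/V₁) / ln(z₂/z₁)
α = ln(37.2/17.9) / ln(1080.0/102.0) = ln(2.0782) / ln(10.5882)
  = 0.73151 / 2.35974 = 0.30999

α ≈ 0.31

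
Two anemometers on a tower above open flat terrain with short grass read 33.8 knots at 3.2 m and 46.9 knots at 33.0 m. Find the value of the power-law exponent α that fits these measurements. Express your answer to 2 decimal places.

Power law: V₂/V₁ = (z₂/z₁)^α ⇒ α = ln(V₂/V₁) / ln(z₂/z₁)
α = ln(46.9/33.8) / ln(33.0/3.2) = ln(1.3876) / ln(10.3125)
  = 0.32756 / 2.33336 = 0.14038

α ≈ 0.14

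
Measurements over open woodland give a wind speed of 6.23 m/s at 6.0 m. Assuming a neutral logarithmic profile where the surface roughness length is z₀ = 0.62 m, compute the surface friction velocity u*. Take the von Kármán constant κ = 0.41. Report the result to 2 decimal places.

Log law: V(z) = (u*/κ) · ln(z/z₀) ⇒ u* = κ · V / ln(z/z₀)
u* = 0.41 × 6.23 / ln(6.0/0.62) = 0.41 × 6.23 / 2.2698
   = 2.5543 / 2.2698 = 1.1253 m/s

u* ≈ 1.13 m/s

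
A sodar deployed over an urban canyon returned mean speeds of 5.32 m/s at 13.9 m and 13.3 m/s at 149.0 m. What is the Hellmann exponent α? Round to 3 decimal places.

Power law: V₂/V₁ = (z₂/z₁)^α ⇒ α = ln(V₂/V₁) / ln(z₂/z₁)
α = ln(13.3/5.32) / ln(149.0/13.9) = ln(2.5000) / ln(10.7194)
  = 0.91629 / 2.37206 = 0.38629

α ≈ 0.386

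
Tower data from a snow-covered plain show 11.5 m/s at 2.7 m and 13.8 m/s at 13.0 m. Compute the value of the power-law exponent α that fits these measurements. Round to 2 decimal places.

α ≈ 0.12

Power law: V₂/V₁ = (z₂/z₁)^α ⇒ α = ln(V₂/V₁) / ln(z₂/z₁)
α = ln(13.8/11.5) / ln(13.0/2.7) = ln(1.2000) / ln(4.8148)
  = 0.18232 / 1.57170 = 0.11600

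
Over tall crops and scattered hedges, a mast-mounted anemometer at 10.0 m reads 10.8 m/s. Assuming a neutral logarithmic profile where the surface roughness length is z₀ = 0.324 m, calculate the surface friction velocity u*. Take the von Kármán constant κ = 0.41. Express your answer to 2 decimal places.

u* ≈ 1.29 m/s

Log law: V(z) = (u*/κ) · ln(z/z₀) ⇒ u* = κ · V / ln(z/z₀)
u* = 0.41 × 10.8 / ln(10.0/0.324) = 0.41 × 10.8 / 3.4296
   = 4.4280 / 3.4296 = 1.2911 m/s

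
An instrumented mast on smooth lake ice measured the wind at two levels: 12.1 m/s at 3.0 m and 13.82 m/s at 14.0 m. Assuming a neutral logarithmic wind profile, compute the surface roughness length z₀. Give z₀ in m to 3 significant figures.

Log law: V(z) ∝ ln(z/z₀). With r = V₁/V₂ = 12.1/13.82 = 0.87554,
r · ln(z₂/z₀) = ln(z₁/z₀) ⇒ ln z₀ = (ln z₁ − r·ln z₂)/(1 − r)
ln z₀ = (1.09861 − 0.87554×2.63906) / 0.12446 = -9.7382
z₀ = exp(-9.7382) = 0.00005898 m

z₀ ≈ 0.0000590 m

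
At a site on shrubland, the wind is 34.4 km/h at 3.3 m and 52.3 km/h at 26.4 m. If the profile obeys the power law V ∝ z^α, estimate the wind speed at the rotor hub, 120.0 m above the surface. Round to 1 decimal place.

First find α: α = ln(V₂/V₁)/ln(z₂/z₁) = ln(52.3/34.4)/ln(26.4/3.3) = 0.41894/2.07944 = 0.2015
Extrapolate from 26.4 m to 120.0 m: V₃ = 52.3 × (120.0/26.4)^0.2015 = 52.3 × 1.3567 = 70.9549 km/h

71.0 km/h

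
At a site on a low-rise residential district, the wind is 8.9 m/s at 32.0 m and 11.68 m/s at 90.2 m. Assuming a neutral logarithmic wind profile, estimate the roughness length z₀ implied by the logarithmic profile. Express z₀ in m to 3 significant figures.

z₀ ≈ 1.16 m

Log law: V(z) ∝ ln(z/z₀). With r = V₁/V₂ = 8.9/11.68 = 0.76199,
r · ln(z₂/z₀) = ln(z₁/z₀) ⇒ ln z₀ = (ln z₁ − r·ln z₂)/(1 − r)
ln z₀ = (3.46574 − 0.76199×4.50203) / 0.23801 = 0.1481
z₀ = exp(0.1481) = 1.160 m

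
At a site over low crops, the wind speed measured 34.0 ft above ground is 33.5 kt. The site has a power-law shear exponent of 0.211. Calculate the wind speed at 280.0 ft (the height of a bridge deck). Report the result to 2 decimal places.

52.27 kt

Power-law profile: V₂ = V₁ · (z₂/z₁)^α
V₂ = 33.5 × (280.0/34.0)^0.211 = 33.5 × (8.2353)^0.211
    = 33.5 × 1.5603 = 52.2701 kt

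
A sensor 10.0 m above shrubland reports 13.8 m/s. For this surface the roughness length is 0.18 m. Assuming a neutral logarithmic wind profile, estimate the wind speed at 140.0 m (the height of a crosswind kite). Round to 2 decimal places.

Log law: V(z) ∝ ln(z/z₀), so V₂/V₁ = ln(z₂/z₀) / ln(z₁/z₀).
ln(140.0/0.18) = 6.6564, ln(10.0/0.18) = 4.0174
V₂ = 13.8 × 6.6564/4.0174 = 13.8 × 1.6569 = 22.8654 m/s

22.87 m/s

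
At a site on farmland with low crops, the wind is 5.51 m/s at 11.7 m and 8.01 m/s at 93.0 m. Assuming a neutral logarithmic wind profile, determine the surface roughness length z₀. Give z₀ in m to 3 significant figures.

z₀ ≈ 0.121 m

Log law: V(z) ∝ ln(z/z₀). With r = V₁/V₂ = 5.51/8.01 = 0.68789,
r · ln(z₂/z₀) = ln(z₁/z₀) ⇒ ln z₀ = (ln z₁ − r·ln z₂)/(1 − r)
ln z₀ = (2.45959 − 0.68789×4.53260) / 0.31211 = -2.1093
z₀ = exp(-2.1093) = 0.1213 m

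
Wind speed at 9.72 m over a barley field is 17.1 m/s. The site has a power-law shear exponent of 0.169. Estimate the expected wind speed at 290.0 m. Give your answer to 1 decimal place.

Power-law profile: V₂ = V₁ · (z₂/z₁)^α
V₂ = 17.1 × (290.0/9.72)^0.169 = 17.1 × (29.8354)^0.169
    = 17.1 × 1.7751 = 30.3547 m/s

30.4 m/s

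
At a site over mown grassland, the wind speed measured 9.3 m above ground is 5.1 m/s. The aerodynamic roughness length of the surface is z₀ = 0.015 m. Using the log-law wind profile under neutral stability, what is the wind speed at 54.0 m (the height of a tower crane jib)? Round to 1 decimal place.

6.5 m/s

Log law: V(z) ∝ ln(z/z₀), so V₂/V₁ = ln(z₂/z₀) / ln(z₁/z₀).
ln(54.0/0.015) = 8.1887, ln(9.3/0.015) = 6.4297
V₂ = 5.1 × 8.1887/6.4297 = 5.1 × 1.2736 = 6.4952 m/s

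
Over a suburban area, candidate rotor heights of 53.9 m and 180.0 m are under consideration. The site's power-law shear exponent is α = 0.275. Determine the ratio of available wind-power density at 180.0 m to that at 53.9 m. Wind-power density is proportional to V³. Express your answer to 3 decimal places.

2.704

Speed ratio: V_B/V_A = (z_B/z_A)^α = (180.0/53.9)^0.275 = (3.3395)^0.275 = 1.39320
Power-density ratio: P_B/P_A = (V_B/V_A)³ = (1.39320)³ = 2.70420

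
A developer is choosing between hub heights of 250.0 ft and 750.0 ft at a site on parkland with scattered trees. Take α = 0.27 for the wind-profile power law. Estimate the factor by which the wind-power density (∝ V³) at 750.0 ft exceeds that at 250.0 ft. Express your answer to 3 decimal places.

Speed ratio: V_B/V_A = (z_B/z_A)^α = (750.0/250.0)^0.27 = (3.0000)^0.27 = 1.34531
Power-density ratio: P_B/P_A = (V_B/V_A)³ = (1.34531)³ = 2.43483

2.435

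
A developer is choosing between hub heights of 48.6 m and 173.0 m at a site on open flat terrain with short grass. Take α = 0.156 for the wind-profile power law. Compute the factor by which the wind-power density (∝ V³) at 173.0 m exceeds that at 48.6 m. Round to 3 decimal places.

1.812

Speed ratio: V_B/V_A = (z_B/z_A)^α = (173.0/48.6)^0.156 = (3.5597)^0.156 = 1.21905
Power-density ratio: P_B/P_A = (V_B/V_A)³ = (1.21905)³ = 1.81159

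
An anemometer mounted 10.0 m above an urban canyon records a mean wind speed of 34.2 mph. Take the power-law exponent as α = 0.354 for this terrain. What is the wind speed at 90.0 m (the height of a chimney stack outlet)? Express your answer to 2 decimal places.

74.44 mph

Power-law profile: V₂ = V₁ · (z₂/z₁)^α
V₂ = 34.2 × (90.0/10.0)^0.354 = 34.2 × (9.0000)^0.354
    = 34.2 × 2.1767 = 74.4437 mph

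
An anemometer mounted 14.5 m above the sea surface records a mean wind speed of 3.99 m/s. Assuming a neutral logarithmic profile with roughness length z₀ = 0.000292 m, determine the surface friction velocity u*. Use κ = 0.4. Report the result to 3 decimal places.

Log law: V(z) = (u*/κ) · ln(z/z₀) ⇒ u* = κ · V / ln(z/z₀)
u* = 0.4 × 3.99 / ln(14.5/0.000292) = 0.4 × 3.99 / 10.8129
   = 1.5960 / 10.8129 = 0.1476 m/s

u* ≈ 0.148 m/s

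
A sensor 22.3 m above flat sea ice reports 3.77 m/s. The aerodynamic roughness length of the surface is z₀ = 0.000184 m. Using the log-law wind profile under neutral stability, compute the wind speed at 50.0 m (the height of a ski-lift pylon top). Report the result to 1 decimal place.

4.0 m/s

Log law: V(z) ∝ ln(z/z₀), so V₂/V₁ = ln(z₂/z₀) / ln(z₁/z₀).
ln(50.0/0.000184) = 12.5126, ln(22.3/0.000184) = 11.7052
V₂ = 3.77 × 12.5126/11.7052 = 3.77 × 1.0690 = 4.0301 m/s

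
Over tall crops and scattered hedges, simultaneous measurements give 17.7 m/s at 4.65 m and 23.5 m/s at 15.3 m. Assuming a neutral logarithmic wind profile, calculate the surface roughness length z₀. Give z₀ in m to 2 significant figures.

Log law: V(z) ∝ ln(z/z₀). With r = V₁/V₂ = 17.7/23.5 = 0.75319,
r · ln(z₂/z₀) = ln(z₁/z₀) ⇒ ln z₀ = (ln z₁ − r·ln z₂)/(1 − r)
ln z₀ = (1.53687 − 0.75319×2.72785) / 0.24681 = -2.0977
z₀ = exp(-2.0977) = 0.1227 m

z₀ ≈ 0.12 m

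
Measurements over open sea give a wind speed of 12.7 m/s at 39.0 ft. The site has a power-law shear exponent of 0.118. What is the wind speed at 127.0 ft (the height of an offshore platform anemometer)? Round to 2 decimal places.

14.60 m/s

Power-law profile: V₂ = V₁ · (z₂/z₁)^α
V₂ = 12.7 × (127.0/39.0)^0.118 = 12.7 × (3.2564)^0.118
    = 12.7 × 1.1495 = 14.5985 m/s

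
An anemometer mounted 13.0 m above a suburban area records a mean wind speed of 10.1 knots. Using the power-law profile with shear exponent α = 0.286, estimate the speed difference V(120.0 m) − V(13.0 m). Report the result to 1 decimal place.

9.0 knots

Power law: V₂ = V₁ · (z₂/z₁)^α = 10.1 × (9.2308)^0.286 = 19.0713 knots
ΔV = 19.0713 − 10.1 = 8.9713 knots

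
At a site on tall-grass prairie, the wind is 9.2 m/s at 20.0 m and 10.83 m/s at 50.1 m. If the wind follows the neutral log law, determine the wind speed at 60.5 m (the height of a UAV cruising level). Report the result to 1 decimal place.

11.2 m/s

Log law: V ∝ ln(z/z₀). From the pair, with r = V₁/V₂ = 0.84949,
ln z₀ = (ln z₁ − r·ln z₂)/(1 − r) = (2.9957 − 0.84949×3.9140)/0.15051 = -2.1872 → z₀ = 0.1122 m
V₃ = V₁ · ln(z₃/z₀)/ln(z₁/z₀) = 9.2 × 6.2899/5.1830 = 11.1648 m/s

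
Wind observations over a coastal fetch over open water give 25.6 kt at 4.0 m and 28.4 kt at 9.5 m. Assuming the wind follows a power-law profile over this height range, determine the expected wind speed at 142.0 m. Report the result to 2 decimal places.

First find α: α = ln(V₂/V₁)/ln(z₂/z₁) = ln(28.4/25.6)/ln(9.5/4.0) = 0.10380/0.86500 = 0.1200
Extrapolate from 9.5 m to 142.0 m: V₃ = 28.4 × (142.0/9.5)^0.1200 = 28.4 × 1.3834 = 39.2882 kt

39.29 kt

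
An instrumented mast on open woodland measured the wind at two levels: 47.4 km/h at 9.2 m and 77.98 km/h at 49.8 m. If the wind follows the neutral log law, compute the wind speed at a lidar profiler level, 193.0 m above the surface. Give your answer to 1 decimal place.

Log law: V ∝ ln(z/z₀). From the pair, with r = V₁/V₂ = 0.60785,
ln z₀ = (ln z₁ − r·ln z₂)/(1 − r) = (2.2192 − 0.60785×3.9080)/0.39215 = -0.3985 → z₀ = 0.6713 m
V₃ = V₁ · ln(z₃/z₀)/ln(z₁/z₀) = 47.4 × 5.6612/2.6177 = 102.5097 km/h

102.5 km/h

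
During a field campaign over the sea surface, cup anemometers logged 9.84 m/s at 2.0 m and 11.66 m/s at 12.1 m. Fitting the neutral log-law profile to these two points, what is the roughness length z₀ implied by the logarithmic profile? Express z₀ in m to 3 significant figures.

Log law: V(z) ∝ ln(z/z₀). With r = V₁/V₂ = 9.84/11.66 = 0.84391,
r · ln(z₂/z₀) = ln(z₁/z₀) ⇒ ln z₀ = (ln z₁ − r·ln z₂)/(1 − r)
ln z₀ = (0.69315 − 0.84391×2.49321) / 0.15609 = -9.0390
z₀ = exp(-9.0390) = 0.0001187 m

z₀ ≈ 0.000119 m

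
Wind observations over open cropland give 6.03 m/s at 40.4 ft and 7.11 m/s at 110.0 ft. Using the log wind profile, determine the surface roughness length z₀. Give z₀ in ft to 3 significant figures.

Log law: V(z) ∝ ln(z/z₀). With r = V₁/V₂ = 6.03/7.11 = 0.84810,
r · ln(z₂/z₀) = ln(z₁/z₀) ⇒ ln z₀ = (ln z₁ − r·ln z₂)/(1 − r)
ln z₀ = (3.69883 − 0.84810×4.70048) / 0.15190 = -1.8937
z₀ = exp(-1.8937) = 0.1505 ft

z₀ ≈ 0.151 ft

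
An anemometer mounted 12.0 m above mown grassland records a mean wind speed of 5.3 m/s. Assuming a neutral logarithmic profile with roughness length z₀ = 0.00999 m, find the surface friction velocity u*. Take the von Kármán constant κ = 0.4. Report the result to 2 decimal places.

u* ≈ 0.30 m/s

Log law: V(z) = (u*/κ) · ln(z/z₀) ⇒ u* = κ · V / ln(z/z₀)
u* = 0.4 × 5.3 / ln(12.0/0.00999) = 0.4 × 5.3 / 7.0911
   = 2.1200 / 7.0911 = 0.2990 m/s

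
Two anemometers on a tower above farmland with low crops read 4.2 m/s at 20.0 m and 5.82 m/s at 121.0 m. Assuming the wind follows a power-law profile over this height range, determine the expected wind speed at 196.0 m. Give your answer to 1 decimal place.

First find α: α = ln(V₂/V₁)/ln(z₂/z₁) = ln(5.82/4.2)/ln(121.0/20.0) = 0.32622/1.80006 = 0.1812
Extrapolate from 121.0 m to 196.0 m: V₃ = 5.82 × (196.0/121.0)^0.1812 = 5.82 × 1.0913 = 6.3516 m/s

6.4 m/s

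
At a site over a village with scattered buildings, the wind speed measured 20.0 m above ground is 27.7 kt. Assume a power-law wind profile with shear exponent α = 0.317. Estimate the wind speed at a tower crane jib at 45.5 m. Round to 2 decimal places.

Power-law profile: V₂ = V₁ · (z₂/z₁)^α
V₂ = 27.7 × (45.5/20.0)^0.317 = 27.7 × (2.2750)^0.317
    = 27.7 × 1.2977 = 35.9454 kt

35.95 kt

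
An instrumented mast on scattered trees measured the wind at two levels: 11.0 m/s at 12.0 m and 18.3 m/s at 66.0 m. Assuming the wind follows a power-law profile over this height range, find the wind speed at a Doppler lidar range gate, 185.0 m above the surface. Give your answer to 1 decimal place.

First find α: α = ln(V₂/V₁)/ln(z₂/z₁) = ln(18.3/11.0)/ln(66.0/12.0) = 0.50901/1.70475 = 0.2986
Extrapolate from 66.0 m to 185.0 m: V₃ = 18.3 × (185.0/66.0)^0.2986 = 18.3 × 1.3604 = 24.8946 m/s

24.9 m/s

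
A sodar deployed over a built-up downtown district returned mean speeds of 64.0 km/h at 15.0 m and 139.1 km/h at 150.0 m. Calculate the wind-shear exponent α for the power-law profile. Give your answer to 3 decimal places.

Power law: V₂/V₁ = (z₂/z₁)^α ⇒ α = ln(V₂/V₁) / ln(z₂/z₁)
α = ln(139.1/64.0) / ln(150.0/15.0) = ln(2.1734) / ln(10.0000)
  = 0.77631 / 2.30259 = 0.33715

α ≈ 0.337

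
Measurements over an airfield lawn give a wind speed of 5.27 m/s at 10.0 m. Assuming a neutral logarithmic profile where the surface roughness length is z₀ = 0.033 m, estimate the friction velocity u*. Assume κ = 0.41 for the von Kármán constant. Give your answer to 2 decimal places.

Log law: V(z) = (u*/κ) · ln(z/z₀) ⇒ u* = κ · V / ln(z/z₀)
u* = 0.41 × 5.27 / ln(10.0/0.033) = 0.41 × 5.27 / 5.7138
   = 2.1607 / 5.7138 = 0.3782 m/s

u* ≈ 0.38 m/s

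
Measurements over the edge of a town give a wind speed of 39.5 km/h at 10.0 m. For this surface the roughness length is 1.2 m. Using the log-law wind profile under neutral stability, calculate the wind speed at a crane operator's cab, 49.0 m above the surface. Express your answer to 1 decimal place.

Log law: V(z) ∝ ln(z/z₀), so V₂/V₁ = ln(z₂/z₀) / ln(z₁/z₀).
ln(49.0/1.2) = 3.7095, ln(10.0/1.2) = 2.1203
V₂ = 39.5 × 3.7095/2.1203 = 39.5 × 1.7495 = 69.1071 km/h

69.1 km/h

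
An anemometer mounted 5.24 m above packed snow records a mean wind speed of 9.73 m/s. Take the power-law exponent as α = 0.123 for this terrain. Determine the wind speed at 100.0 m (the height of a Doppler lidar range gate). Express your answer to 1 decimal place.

Power-law profile: V₂ = V₁ · (z₂/z₁)^α
V₂ = 9.73 × (100.0/5.24)^0.123 = 9.73 × (19.0840)^0.123
    = 9.73 × 1.4372 = 13.9841 m/s

14.0 m/s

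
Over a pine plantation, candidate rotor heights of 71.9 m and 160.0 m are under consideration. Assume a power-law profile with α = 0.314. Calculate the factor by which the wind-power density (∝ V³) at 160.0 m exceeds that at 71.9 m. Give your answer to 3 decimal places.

Speed ratio: V_B/V_A = (z_B/z_A)^α = (160.0/71.9)^0.314 = (2.2253)^0.314 = 1.28553
Power-density ratio: P_B/P_A = (V_B/V_A)³ = (1.28553)³ = 2.12443

2.124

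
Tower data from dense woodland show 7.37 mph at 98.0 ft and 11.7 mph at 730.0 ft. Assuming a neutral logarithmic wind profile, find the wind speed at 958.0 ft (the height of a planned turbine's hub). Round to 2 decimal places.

Log law: V ∝ ln(z/z₀). From the pair, with r = V₁/V₂ = 0.62991,
ln z₀ = (ln z₁ − r·ln z₂)/(1 − r) = (4.5850 − 0.62991×6.5930)/0.37009 = 1.1671 → z₀ = 3.213 ft
V₃ = V₁ · ln(z₃/z₀)/ln(z₁/z₀) = 7.37 × 5.6978/3.4179 = 12.2861 mph

12.29 mph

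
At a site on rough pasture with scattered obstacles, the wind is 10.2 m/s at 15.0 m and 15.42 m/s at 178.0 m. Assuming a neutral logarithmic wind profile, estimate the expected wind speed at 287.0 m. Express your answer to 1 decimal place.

16.4 m/s

Log law: V ∝ ln(z/z₀). From the pair, with r = V₁/V₂ = 0.66148,
ln z₀ = (ln z₁ − r·ln z₂)/(1 − r) = (2.7081 − 0.66148×5.1818)/0.33852 = -2.1257 → z₀ = 0.1194 m
V₃ = V₁ · ln(z₃/z₀)/ln(z₁/z₀) = 10.2 × 7.7852/4.8337 = 16.4280 m/s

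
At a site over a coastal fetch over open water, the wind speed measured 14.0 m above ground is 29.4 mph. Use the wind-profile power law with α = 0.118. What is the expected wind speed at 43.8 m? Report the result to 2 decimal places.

Power-law profile: V₂ = V₁ · (z₂/z₁)^α
V₂ = 29.4 × (43.8/14.0)^0.118 = 29.4 × (3.1286)^0.118
    = 29.4 × 1.1441 = 33.6355 mph

33.64 mph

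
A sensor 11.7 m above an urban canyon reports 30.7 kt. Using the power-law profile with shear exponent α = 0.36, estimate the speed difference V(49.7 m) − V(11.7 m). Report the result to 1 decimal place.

Power law: V₂ = V₁ · (z₂/z₁)^α = 30.7 × (4.2479)^0.36 = 51.6749 kt
ΔV = 51.6749 − 30.7 = 20.9749 kt

21.0 kt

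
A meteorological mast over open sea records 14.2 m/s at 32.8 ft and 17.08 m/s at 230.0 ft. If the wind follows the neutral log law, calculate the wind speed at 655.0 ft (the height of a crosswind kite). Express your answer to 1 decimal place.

18.6 m/s

Log law: V ∝ ln(z/z₀). From the pair, with r = V₁/V₂ = 0.83138,
ln z₀ = (ln z₁ − r·ln z₂)/(1 − r) = (3.4904 − 0.83138×5.4381)/0.16862 = -6.1126 → z₀ = 0.002215 ft
V₃ = V₁ · ln(z₃/z₀)/ln(z₁/z₀) = 14.2 × 12.5972/9.6030 = 18.6275 m/s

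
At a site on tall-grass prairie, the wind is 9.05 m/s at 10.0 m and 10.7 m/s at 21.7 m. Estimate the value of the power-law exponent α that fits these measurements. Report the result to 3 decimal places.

Power law: V₂/V₁ = (z₂/z₁)^α ⇒ α = ln(V₂/V₁) / ln(z₂/z₁)
α = ln(10.7/9.05) / ln(21.7/10.0) = ln(1.1823) / ln(2.1700)
  = 0.16748 / 0.77473 = 0.21618

α ≈ 0.216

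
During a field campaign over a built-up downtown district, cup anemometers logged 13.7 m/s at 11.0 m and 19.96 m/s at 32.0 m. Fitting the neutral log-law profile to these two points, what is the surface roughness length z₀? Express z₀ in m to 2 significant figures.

Log law: V(z) ∝ ln(z/z₀). With r = V₁/V₂ = 13.7/19.96 = 0.68637,
r · ln(z₂/z₀) = ln(z₁/z₀) ⇒ ln z₀ = (ln z₁ − r·ln z₂)/(1 − r)
ln z₀ = (2.39790 − 0.68637×3.46574) / 0.31363 = 0.0609
z₀ = exp(0.0609) = 1.063 m

z₀ ≈ 1.1 m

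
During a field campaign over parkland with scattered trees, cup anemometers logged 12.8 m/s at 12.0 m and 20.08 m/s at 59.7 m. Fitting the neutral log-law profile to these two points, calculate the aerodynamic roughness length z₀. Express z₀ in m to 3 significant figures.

z₀ ≈ 0.715 m

Log law: V(z) ∝ ln(z/z₀). With r = V₁/V₂ = 12.8/20.08 = 0.63745,
r · ln(z₂/z₀) = ln(z₁/z₀) ⇒ ln z₀ = (ln z₁ − r·ln z₂)/(1 − r)
ln z₀ = (2.48491 − 0.63745×4.08933) / 0.36255 = -0.3361
z₀ = exp(-0.3361) = 0.7146 m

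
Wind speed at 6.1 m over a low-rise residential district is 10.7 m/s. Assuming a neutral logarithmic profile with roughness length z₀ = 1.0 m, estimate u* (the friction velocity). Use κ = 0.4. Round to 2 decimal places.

Log law: V(z) = (u*/κ) · ln(z/z₀) ⇒ u* = κ · V / ln(z/z₀)
u* = 0.4 × 10.7 / ln(6.1/1.0) = 0.4 × 10.7 / 1.8083
   = 4.2800 / 1.8083 = 2.3669 m/s

u* ≈ 2.37 m/s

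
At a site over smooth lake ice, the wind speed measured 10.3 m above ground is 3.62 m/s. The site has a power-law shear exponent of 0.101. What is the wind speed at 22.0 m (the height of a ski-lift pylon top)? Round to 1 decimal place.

Power-law profile: V₂ = V₁ · (z₂/z₁)^α
V₂ = 3.62 × (22.0/10.3)^0.101 = 3.62 × (2.1359)^0.101
    = 3.62 × 1.0797 = 3.9084 m/s

3.9 m/s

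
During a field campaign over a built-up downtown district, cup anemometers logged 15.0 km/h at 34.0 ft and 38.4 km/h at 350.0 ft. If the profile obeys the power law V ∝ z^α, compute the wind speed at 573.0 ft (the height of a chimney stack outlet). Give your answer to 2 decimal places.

First find α: α = ln(V₂/V₁)/ln(z₂/z₁) = ln(38.4/15.0)/ln(350.0/34.0) = 0.94001/2.33157 = 0.4032
Extrapolate from 350.0 ft to 573.0 ft: V₃ = 38.4 × (573.0/350.0)^0.4032 = 38.4 × 1.2199 = 46.8429 km/h

46.84 km/h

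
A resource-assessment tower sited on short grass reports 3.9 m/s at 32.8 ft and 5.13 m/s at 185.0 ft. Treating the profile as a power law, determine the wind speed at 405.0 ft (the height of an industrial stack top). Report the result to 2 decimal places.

First find α: α = ln(V₂/V₁)/ln(z₂/z₁) = ln(5.13/3.9)/ln(185.0/32.8) = 0.27413/1.72993 = 0.1585
Extrapolate from 185.0 ft to 405.0 ft: V₃ = 5.13 × (405.0/185.0)^0.1585 = 5.13 × 1.1322 = 5.8082 m/s

5.81 m/s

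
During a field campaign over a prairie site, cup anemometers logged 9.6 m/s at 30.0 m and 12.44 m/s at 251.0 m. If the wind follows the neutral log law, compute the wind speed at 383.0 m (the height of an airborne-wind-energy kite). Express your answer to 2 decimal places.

Log law: V ∝ ln(z/z₀). From the pair, with r = V₁/V₂ = 0.77170,
ln z₀ = (ln z₁ − r·ln z₂)/(1 − r) = (3.4012 − 0.77170×5.5255)/0.22830 = -3.7794 → z₀ = 0.02284 m
V₃ = V₁ · ln(z₃/z₀)/ln(z₁/z₀) = 9.6 × 9.7274/7.1806 = 13.0050 m/s

13.00 m/s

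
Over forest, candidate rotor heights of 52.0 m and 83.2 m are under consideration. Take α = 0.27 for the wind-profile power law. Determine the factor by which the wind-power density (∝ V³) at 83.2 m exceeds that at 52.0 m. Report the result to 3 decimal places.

1.463

Speed ratio: V_B/V_A = (z_B/z_A)^α = (83.2/52.0)^0.27 = (1.6000)^0.27 = 1.13530
Power-density ratio: P_B/P_A = (V_B/V_A)³ = (1.13530)³ = 1.46331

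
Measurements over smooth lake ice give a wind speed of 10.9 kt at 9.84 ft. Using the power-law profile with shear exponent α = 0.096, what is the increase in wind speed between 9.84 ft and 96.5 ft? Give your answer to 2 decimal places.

Power law: V₂ = V₁ · (z₂/z₁)^α = 10.9 × (9.8069)^0.096 = 13.5711 kt
ΔV = 13.5711 − 10.9 = 2.6711 kt

2.67 kt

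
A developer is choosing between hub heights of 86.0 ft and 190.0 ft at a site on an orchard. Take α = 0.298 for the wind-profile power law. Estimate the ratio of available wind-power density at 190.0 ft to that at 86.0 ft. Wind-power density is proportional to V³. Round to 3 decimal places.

Speed ratio: V_B/V_A = (z_B/z_A)^α = (190.0/86.0)^0.298 = (2.2093)^0.298 = 1.26645
Power-density ratio: P_B/P_A = (V_B/V_A)³ = (1.26645)³ = 2.03125

2.031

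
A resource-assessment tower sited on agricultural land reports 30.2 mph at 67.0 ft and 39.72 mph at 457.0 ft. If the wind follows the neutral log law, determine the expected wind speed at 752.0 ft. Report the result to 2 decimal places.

Log law: V ∝ ln(z/z₀). From the pair, with r = V₁/V₂ = 0.76032,
ln z₀ = (ln z₁ − r·ln z₂)/(1 − r) = (4.2047 − 0.76032×6.1247)/0.23968 = -1.8860 → z₀ = 0.1517 ft
V₃ = V₁ · ln(z₃/z₀)/ln(z₁/z₀) = 30.2 × 8.5088/6.0907 = 42.1895 mph

42.19 mph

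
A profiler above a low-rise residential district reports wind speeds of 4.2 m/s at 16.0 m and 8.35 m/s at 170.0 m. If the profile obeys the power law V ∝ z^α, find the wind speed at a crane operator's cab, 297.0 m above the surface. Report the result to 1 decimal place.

9.8 m/s

First find α: α = ln(V₂/V₁)/ln(z₂/z₁) = ln(8.35/4.2)/ln(170.0/16.0) = 0.68718/2.36321 = 0.2908
Extrapolate from 170.0 m to 297.0 m: V₃ = 8.35 × (297.0/170.0)^0.2908 = 8.35 × 1.1761 = 9.8208 m/s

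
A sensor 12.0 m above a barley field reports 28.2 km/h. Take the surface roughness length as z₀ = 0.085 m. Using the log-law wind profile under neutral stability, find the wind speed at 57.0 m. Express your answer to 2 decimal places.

Log law: V(z) ∝ ln(z/z₀), so V₂/V₁ = ln(z₂/z₀) / ln(z₁/z₀).
ln(57.0/0.085) = 6.5082, ln(12.0/0.085) = 4.9500
V₂ = 28.2 × 6.5082/4.9500 = 28.2 × 1.3148 = 37.0767 km/h

37.08 km/h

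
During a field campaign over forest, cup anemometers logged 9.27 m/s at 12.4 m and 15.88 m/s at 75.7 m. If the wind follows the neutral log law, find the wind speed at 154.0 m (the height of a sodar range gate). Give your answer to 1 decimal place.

18.5 m/s

Log law: V ∝ ln(z/z₀). From the pair, with r = V₁/V₂ = 0.58375,
ln z₀ = (ln z₁ − r·ln z₂)/(1 − r) = (2.5177 − 0.58375×4.3268)/0.41625 = -0.0194 → z₀ = 0.9808 m
V₃ = V₁ · ln(z₃/z₀)/ln(z₁/z₀) = 9.27 × 5.0563/2.5371 = 18.4748 m/s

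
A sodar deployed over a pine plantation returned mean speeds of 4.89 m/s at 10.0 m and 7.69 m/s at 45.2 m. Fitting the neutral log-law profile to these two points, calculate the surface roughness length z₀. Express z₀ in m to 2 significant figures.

Log law: V(z) ∝ ln(z/z₀). With r = V₁/V₂ = 4.89/7.69 = 0.63589,
r · ln(z₂/z₀) = ln(z₁/z₀) ⇒ ln z₀ = (ln z₁ − r·ln z₂)/(1 − r)
ln z₀ = (2.30259 − 0.63589×3.81110) / 0.36411 = -0.3319
z₀ = exp(-0.3319) = 0.7175 m

z₀ ≈ 0.72 m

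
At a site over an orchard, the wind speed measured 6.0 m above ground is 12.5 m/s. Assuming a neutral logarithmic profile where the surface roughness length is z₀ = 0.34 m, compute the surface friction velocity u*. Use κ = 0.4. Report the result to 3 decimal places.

u* ≈ 1.742 m/s

Log law: V(z) = (u*/κ) · ln(z/z₀) ⇒ u* = κ · V / ln(z/z₀)
u* = 0.4 × 12.5 / ln(6.0/0.34) = 0.4 × 12.5 / 2.8706
   = 5.0000 / 2.8706 = 1.7418 m/s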